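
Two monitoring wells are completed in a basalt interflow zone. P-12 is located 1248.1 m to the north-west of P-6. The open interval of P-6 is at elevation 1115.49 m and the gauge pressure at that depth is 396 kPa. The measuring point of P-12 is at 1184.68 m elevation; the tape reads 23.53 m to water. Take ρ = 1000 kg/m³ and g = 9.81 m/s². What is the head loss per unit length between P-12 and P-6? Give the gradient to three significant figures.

Pressure head at P-6: ψ = P/(ρg) = 396×1000 / (1000 × 9.81) = 40.37 m.
Total head at P-6: h = z + ψ = 1115.49 + 40.37 = 1155.86 m.
Total head at P-12: h = 1184.68 − 23.53 = 1161.15 m.
Head difference: h(P-6) − h(P-12) = 1155.86 − 1161.15 = -5.29 m.
Hydraulic gradient: i = |Δh| / L = 5.29 / 1248.1 = 0.00424.

i ≈ 0.00424 m/m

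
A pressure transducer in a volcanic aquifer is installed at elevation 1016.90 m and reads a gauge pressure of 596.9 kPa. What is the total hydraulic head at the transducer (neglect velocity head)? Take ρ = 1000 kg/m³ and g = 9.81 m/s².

ψ = P/(ρg) = 596.9×1000 / (1000 × 9.81) = 60.85 m.
h = z + ψ = 1016.90 + 60.85 = 1077.75 m.

h ≈ 1077.75 m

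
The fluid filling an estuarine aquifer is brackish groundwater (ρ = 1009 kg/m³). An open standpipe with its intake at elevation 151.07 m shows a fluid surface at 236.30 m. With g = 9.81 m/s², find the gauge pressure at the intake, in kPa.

Pressure head ψ = h − z = 236.30 − 151.07 = 85.23 m.
P = ρgψ = 1009 × 9.81 × 85.23 = 843631 Pa ≈ 844 kPa.

P ≈ 844 kPa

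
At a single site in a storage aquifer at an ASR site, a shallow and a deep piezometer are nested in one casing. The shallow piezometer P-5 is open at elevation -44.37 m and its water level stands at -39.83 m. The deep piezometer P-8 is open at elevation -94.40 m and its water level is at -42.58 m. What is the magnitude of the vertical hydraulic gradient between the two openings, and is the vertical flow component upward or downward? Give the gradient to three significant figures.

Total head at P-5: h = -39.83 m (water level in the standpipe).
Total head at P-8: h = -42.58 m.
Δh = h(P-5) − h(P-8) = -39.83 − (-42.58) = 2.75 m.
Vertical separation Δz = -44.37 − (-94.40) = 50.03 m.
|i_v| = |Δh| / Δz = 2.75 / 50.03 = 0.0550.
Head is higher in the shallow piezometer, so vertical flow is downward (recharge condition).

|i_v| ≈ 0.0550; vertical flow is downward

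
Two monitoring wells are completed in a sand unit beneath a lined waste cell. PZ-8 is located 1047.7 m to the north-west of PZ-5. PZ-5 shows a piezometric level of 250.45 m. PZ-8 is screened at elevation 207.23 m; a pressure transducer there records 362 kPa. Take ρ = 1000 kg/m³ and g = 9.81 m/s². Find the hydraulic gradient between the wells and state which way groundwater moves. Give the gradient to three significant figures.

i ≈ 0.00603; groundwater flows toward the north-west

Total head at PZ-5: h = 250.45 m (water level in the piezometer is the total head).
Pressure head at PZ-8: ψ = P/(ρg) = 362×1000 / (1000 × 9.81) = 36.90 m.
Total head at PZ-8: h = z + ψ = 207.23 + 36.90 = 244.13 m.
Head difference: h(PZ-5) − h(PZ-8) = 250.45 − 244.13 = 6.32 m.
Hydraulic gradient: i = |Δh| / L = 6.32 / 1047.7 = 0.00603.
Flow is from higher to lower head: from PZ-5 toward PZ-8, i.e. toward the north-west.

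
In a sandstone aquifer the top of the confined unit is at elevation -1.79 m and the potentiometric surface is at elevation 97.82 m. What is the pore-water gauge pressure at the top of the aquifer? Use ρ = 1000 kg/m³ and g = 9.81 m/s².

Pressure head at the aquifer top: ψ = h − z = 97.82 − (-1.79) = 99.61 m.
P = ρgψ = 1000 × 9.81 × 99.61 = 977174 Pa ≈ 977 kPa.

P ≈ 977 kPa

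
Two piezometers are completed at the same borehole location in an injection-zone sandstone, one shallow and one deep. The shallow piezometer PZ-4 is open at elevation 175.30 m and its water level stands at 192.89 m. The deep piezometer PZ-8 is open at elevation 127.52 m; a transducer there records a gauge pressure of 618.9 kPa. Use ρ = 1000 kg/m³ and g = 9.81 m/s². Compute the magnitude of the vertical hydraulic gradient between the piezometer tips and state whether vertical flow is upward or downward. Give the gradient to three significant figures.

|i_v| ≈ 0.0477; vertical flow is downward

Total head at PZ-4: h = 192.89 m (water level in the standpipe).
Pressure head at PZ-8: ψ = P/(ρg) = 618.9×1000 / (1000 × 9.81) = 63.09 m.
Total head at PZ-8: h = z + ψ = 127.52 + 63.09 = 190.61 m.
Δh = h(PZ-4) − h(PZ-8) = 192.89 − 190.61 = 2.28 m.
Vertical separation Δz = 175.30 − 127.52 = 47.78 m.
|i_v| = |Δh| / Δz = 2.28 / 47.78 = 0.0477.
Head is higher in the shallow piezometer, so vertical flow is downward (recharge condition).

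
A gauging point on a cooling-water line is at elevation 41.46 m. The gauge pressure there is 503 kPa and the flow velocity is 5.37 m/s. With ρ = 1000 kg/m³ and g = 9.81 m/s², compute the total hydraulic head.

Pressure head ψ = P/(ρg) = 503×1000 / (1000 × 9.81) = 51.27 m.
Velocity head = v²/(2g) = 5.37² / (2 × 9.81) = 1.470 m.
h = z + ψ + v²/(2g) = 41.46 + 51.27 + 1.470 = 94.20 m.

h ≈ 94.20 m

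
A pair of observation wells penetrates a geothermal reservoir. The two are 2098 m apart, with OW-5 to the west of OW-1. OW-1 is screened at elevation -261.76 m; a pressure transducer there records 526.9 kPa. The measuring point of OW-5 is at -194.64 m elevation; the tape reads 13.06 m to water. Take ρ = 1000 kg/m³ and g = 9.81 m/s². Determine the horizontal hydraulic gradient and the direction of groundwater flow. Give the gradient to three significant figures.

i ≈ 0.000167; groundwater flows toward the east

Pressure head at OW-1: ψ = P/(ρg) = 526.9×1000 / (1000 × 9.81) = 53.71 m.
Total head at OW-1: h = z + ψ = -261.76 + 53.71 = -208.05 m.
Total head at OW-5: h = -194.64 − 13.06 = -207.70 m.
Head difference: h(OW-1) − h(OW-5) = -208.05 − (-207.70) = -0.35 m.
Hydraulic gradient: i = |Δh| / L = 0.35 / 2098 = 0.000167.
Flow is from higher to lower head: from OW-5 toward OW-1, i.e. toward the east.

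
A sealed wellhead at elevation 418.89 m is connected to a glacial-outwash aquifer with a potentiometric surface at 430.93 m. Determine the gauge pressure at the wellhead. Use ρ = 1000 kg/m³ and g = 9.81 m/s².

P ≈ 118 kPa

Head above the cap: Δh = 430.93 − 418.89 = 12.04 m.
P = ρgΔh = 1000 × 9.81 × 12.04 = 118112 Pa ≈ 118 kPa.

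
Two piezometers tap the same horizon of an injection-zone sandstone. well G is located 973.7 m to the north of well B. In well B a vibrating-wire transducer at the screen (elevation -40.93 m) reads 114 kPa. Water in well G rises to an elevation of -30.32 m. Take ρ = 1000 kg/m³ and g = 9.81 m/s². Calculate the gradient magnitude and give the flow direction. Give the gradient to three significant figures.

Pressure head at well B: ψ = P/(ρg) = 114×1000 / (1000 × 9.81) = 11.62 m.
Total head at well B: h = z + ψ = -40.93 + 11.62 = -29.31 m.
Total head at well G: h = -30.32 m (water level in the piezometer is the total head).
Head difference: h(well B) − h(well G) = -29.31 − (-30.32) = 1.01 m.
Hydraulic gradient: i = |Δh| / L = 1.01 / 973.7 = 0.00104.
Flow is from higher to lower head: from well B toward well G, i.e. toward the north.

i ≈ 0.00104; groundwater flows toward the north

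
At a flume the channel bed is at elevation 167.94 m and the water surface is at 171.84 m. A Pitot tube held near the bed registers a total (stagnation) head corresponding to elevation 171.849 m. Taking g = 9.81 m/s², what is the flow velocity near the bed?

Near the bed, under hydrostatic conditions, the piezometric head (z + ψ) equals the free-surface elevation, 171.84 m.
Velocity head = total − piezometric = 171.849 − 171.84 = 0.009 m.
v = √(2g·h_v) = √(2 × 9.81 × 0.009) = 0.420 m/s.

v ≈ 0.420 m/s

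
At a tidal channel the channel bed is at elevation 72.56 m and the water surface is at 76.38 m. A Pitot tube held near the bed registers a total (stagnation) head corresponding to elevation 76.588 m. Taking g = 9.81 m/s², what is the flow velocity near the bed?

v ≈ 2.02 m/s

Near the bed, under hydrostatic conditions, the piezometric head (z + ψ) equals the free-surface elevation, 76.38 m.
Velocity head = total − piezometric = 76.588 − 76.38 = 0.208 m.
v = √(2g·h_v) = √(2 × 9.81 × 0.208) = 2.02 m/s.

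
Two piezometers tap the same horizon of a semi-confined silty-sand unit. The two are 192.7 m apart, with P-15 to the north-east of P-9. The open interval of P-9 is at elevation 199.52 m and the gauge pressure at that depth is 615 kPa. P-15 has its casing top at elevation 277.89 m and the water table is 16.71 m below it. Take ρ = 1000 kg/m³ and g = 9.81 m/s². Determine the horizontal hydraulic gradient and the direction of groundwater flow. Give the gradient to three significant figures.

Pressure head at P-9: ψ = P/(ρg) = 615×1000 / (1000 × 9.81) = 62.69 m.
Total head at P-9: h = z + ψ = 199.52 + 62.69 = 262.21 m.
Total head at P-15: h = 277.89 − 16.71 = 261.18 m.
Head difference: h(P-9) − h(P-15) = 262.21 − 261.18 = 1.03 m.
Hydraulic gradient: i = |Δh| / L = 1.03 / 192.7 = 0.00535.
Flow is from higher to lower head: from P-9 toward P-15, i.e. toward the north-east.

i ≈ 0.00535; groundwater flows toward the north-east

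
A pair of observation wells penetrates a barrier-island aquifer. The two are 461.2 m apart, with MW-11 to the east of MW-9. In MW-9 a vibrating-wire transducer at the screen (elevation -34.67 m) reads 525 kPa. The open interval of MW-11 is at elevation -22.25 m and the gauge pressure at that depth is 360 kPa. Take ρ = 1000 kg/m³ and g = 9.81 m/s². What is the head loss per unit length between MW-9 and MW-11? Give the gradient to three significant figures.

Pressure head at MW-9: ψ = P/(ρg) = 525×1000 / (1000 × 9.81) = 53.52 m.
Total head at MW-9: h = z + ψ = -34.67 + 53.52 = 18.85 m.
Pressure head at MW-11: ψ = P/(ρg) = 360×1000 / (1000 × 9.81) = 36.70 m.
Total head at MW-11: h = z + ψ = -22.25 + 36.70 = 14.45 m.
Head difference: h(MW-9) − h(MW-11) = 18.85 − 14.45 = 4.40 m.
Hydraulic gradient: i = |Δh| / L = 4.40 / 461.2 = 0.00954.

i ≈ 0.00954 m/m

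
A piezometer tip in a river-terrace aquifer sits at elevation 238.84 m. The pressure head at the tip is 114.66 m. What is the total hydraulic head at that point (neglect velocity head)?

h = z + ψ = 238.84 + 114.66 = 353.50 m.

h ≈ 353.50 m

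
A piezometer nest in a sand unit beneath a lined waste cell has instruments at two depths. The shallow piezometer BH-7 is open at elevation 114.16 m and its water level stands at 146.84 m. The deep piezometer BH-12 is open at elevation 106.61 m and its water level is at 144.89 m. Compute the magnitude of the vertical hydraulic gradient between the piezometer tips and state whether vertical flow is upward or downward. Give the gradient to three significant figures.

Total head at BH-7: h = 146.84 m (water level in the standpipe).
Total head at BH-12: h = 144.89 m.
Δh = h(BH-7) − h(BH-12) = 146.84 − 144.89 = 1.95 m.
Vertical separation Δz = 114.16 − 106.61 = 7.55 m.
|i_v| = |Δh| / Δz = 1.95 / 7.55 = 0.258.
Head is higher in the shallow piezometer, so vertical flow is downward (recharge condition).

|i_v| ≈ 0.258; vertical flow is downward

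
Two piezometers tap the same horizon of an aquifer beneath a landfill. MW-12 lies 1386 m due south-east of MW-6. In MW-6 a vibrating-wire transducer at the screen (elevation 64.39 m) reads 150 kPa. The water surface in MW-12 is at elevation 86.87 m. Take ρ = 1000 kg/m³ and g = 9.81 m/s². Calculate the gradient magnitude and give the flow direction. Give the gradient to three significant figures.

Pressure head at MW-6: ψ = P/(ρg) = 150×1000 / (1000 × 9.81) = 15.29 m.
Total head at MW-6: h = z + ψ = 64.39 + 15.29 = 79.68 m.
Total head at MW-12: h = 86.87 m (water level in the piezometer is the total head).
Head difference: h(MW-6) − h(MW-12) = 79.68 − 86.87 = -7.19 m.
Hydraulic gradient: i = |Δh| / L = 7.19 / 1386 = 0.00519.
Flow is from higher to lower head: from MW-12 toward MW-6, i.e. toward the north-west.

i ≈ 0.00519; groundwater flows toward the north-west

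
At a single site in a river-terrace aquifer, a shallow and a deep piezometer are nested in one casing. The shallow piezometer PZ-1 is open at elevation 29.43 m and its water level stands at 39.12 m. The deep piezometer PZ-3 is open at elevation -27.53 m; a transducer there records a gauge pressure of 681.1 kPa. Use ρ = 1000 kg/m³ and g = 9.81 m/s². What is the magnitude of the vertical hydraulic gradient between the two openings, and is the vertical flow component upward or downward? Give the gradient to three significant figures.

|i_v| ≈ 0.0488; vertical flow is upward

Total head at PZ-1: h = 39.12 m (water level in the standpipe).
Pressure head at PZ-3: ψ = P/(ρg) = 681.1×1000 / (1000 × 9.81) = 69.43 m.
Total head at PZ-3: h = z + ψ = -27.53 + 69.43 = 41.90 m.
Δh = h(PZ-1) − h(PZ-3) = 39.12 − 41.90 = -2.78 m.
Vertical separation Δz = 29.43 − (-27.53) = 56.96 m.
|i_v| = |Δh| / Δz = 2.78 / 56.96 = 0.0488.
Head is higher in the deep piezometer, so vertical flow is upward (discharge condition).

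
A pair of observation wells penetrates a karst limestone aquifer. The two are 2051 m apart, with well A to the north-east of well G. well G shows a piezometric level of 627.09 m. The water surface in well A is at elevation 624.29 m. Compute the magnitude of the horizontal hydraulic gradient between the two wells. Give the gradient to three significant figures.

i ≈ 0.00137

Total head at well G: h = 627.09 m (water level in the piezometer is the total head).
Total head at well A: h = 624.29 m (water level in the piezometer is the total head).
Head difference: h(well G) − h(well A) = 627.09 − 624.29 = 2.80 m.
Hydraulic gradient: i = |Δh| / L = 2.80 / 2051 = 0.00137.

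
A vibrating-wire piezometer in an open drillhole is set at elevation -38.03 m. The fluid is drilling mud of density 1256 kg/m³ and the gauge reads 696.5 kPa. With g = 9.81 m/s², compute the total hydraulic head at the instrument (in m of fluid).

h ≈ 18.50 m

ψ = P/(ρg) = 696.5×1000 / (1256 × 9.81) = 56.53 m.
h = z + ψ = -38.03 + 56.53 = 18.50 m.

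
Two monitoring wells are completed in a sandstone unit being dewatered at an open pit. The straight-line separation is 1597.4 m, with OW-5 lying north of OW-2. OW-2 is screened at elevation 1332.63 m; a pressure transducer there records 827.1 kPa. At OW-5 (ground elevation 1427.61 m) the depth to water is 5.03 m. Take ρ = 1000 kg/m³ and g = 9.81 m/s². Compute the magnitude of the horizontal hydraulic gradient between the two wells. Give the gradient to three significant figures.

i ≈ 0.00353

Pressure head at OW-2: ψ = P/(ρg) = 827.1×1000 / (1000 × 9.81) = 84.31 m.
Total head at OW-2: h = z + ψ = 1332.63 + 84.31 = 1416.94 m.
Total head at OW-5: h = 1427.61 − 5.03 = 1422.58 m.
Head difference: h(OW-2) − h(OW-5) = 1416.94 − 1422.58 = -5.64 m.
Hydraulic gradient: i = |Δh| / L = 5.64 / 1597.4 = 0.00353.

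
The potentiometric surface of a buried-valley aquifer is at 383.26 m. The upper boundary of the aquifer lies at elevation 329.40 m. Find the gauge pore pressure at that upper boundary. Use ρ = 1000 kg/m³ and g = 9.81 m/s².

P ≈ 528 kPa

Pressure head at the aquifer top: ψ = h − z = 383.26 − 329.40 = 53.86 m.
P = ρgψ = 1000 × 9.81 × 53.86 = 528367 Pa ≈ 528 kPa.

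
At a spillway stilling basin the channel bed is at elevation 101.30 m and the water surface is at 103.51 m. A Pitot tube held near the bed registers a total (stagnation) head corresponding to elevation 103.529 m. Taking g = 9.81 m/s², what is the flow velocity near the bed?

Near the bed, under hydrostatic conditions, the piezometric head (z + ψ) equals the free-surface elevation, 103.51 m.
Velocity head = total − piezometric = 103.529 − 103.51 = 0.019 m.
v = √(2g·h_v) = √(2 × 9.81 × 0.019) = 0.611 m/s.

v ≈ 0.611 m/s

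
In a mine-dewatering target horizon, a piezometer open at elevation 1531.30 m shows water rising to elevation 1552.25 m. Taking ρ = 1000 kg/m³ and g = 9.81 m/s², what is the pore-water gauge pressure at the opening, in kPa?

Pressure head ψ = h − z = 1552.25 − 1531.30 = 20.95 m.
P = ρgψ = 1000 × 9.81 × 20.95 = 205520 Pa ≈ 206 kPa.

P ≈ 206 kPa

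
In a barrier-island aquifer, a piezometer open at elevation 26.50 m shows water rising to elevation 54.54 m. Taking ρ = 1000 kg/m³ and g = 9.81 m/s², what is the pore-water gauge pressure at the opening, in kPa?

P ≈ 275 kPa

Pressure head ψ = h − z = 54.54 − 26.50 = 28.04 m.
P = ρgψ = 1000 × 9.81 × 28.04 = 275072 Pa ≈ 275 kPa.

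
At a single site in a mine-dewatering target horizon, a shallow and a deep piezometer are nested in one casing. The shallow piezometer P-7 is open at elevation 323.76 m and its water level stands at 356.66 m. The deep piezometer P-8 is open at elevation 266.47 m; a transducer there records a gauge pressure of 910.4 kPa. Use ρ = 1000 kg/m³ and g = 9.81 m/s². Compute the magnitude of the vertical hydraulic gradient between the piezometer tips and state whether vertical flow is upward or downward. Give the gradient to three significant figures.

|i_v| ≈ 0.0456; vertical flow is upward

Total head at P-7: h = 356.66 m (water level in the standpipe).
Pressure head at P-8: ψ = P/(ρg) = 910.4×1000 / (1000 × 9.81) = 92.80 m.
Total head at P-8: h = z + ψ = 266.47 + 92.80 = 359.27 m.
Δh = h(P-7) − h(P-8) = 356.66 − 359.27 = -2.61 m.
Vertical separation Δz = 323.76 − 266.47 = 57.29 m.
|i_v| = |Δh| / Δz = 2.61 / 57.29 = 0.0456.
Head is higher in the deep piezometer, so vertical flow is upward (discharge condition).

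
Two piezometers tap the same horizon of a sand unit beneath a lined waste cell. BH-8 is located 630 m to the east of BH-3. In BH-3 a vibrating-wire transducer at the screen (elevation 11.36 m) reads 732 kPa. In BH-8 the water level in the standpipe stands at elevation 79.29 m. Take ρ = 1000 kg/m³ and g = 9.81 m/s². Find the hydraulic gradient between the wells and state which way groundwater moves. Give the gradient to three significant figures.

i ≈ 0.0106; groundwater flows toward the east

Pressure head at BH-3: ψ = P/(ρg) = 732×1000 / (1000 × 9.81) = 74.62 m.
Total head at BH-3: h = z + ψ = 11.36 + 74.62 = 85.98 m.
Total head at BH-8: h = 79.29 m (water level in the piezometer is the total head).
Head difference: h(BH-3) − h(BH-8) = 85.98 − 79.29 = 6.69 m.
Hydraulic gradient: i = |Δh| / L = 6.69 / 630 = 0.0106.
Flow is from higher to lower head: from BH-3 toward BH-8, i.e. toward the east.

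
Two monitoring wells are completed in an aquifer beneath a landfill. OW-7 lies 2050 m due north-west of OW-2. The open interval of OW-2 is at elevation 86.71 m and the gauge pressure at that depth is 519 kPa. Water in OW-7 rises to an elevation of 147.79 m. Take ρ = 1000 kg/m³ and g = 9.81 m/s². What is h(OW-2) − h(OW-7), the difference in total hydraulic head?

Pressure head at OW-2: ψ = P/(ρg) = 519×1000 / (1000 × 9.81) = 52.91 m.
Total head at OW-2: h = z + ψ = 86.71 + 52.91 = 139.62 m.
Total head at OW-7: h = 147.79 m (water level in the piezometer is the total head).
Head difference: h(OW-2) − h(OW-7) = 139.62 − 147.79 = -8.17 m.

Δh ≈ -8.17 m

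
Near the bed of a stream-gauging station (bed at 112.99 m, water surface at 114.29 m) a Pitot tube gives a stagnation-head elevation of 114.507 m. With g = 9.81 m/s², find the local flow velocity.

Near the bed, under hydrostatic conditions, the piezometric head (z + ψ) equals the free-surface elevation, 114.29 m.
Velocity head = total − piezometric = 114.507 − 114.29 = 0.217 m.
v = √(2g·h_v) = √(2 × 9.81 × 0.217) = 2.06 m/s.

v ≈ 2.06 m/s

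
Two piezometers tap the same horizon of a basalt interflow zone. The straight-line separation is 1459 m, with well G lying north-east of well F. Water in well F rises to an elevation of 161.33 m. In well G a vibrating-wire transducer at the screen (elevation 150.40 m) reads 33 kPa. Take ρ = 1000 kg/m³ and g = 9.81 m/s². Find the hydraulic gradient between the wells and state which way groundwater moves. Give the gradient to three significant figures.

Total head at well F: h = 161.33 m (water level in the piezometer is the total head).
Pressure head at well G: ψ = P/(ρg) = 33×1000 / (1000 × 9.81) = 3.36 m.
Total head at well G: h = z + ψ = 150.40 + 3.36 = 153.76 m.
Head difference: h(well F) − h(well G) = 161.33 − 153.76 = 7.57 m.
Hydraulic gradient: i = |Δh| / L = 7.57 / 1459 = 0.00519.
Flow is from higher to lower head: from well F toward well G, i.e. toward the north-east.

i ≈ 0.00519; groundwater flows toward the north-east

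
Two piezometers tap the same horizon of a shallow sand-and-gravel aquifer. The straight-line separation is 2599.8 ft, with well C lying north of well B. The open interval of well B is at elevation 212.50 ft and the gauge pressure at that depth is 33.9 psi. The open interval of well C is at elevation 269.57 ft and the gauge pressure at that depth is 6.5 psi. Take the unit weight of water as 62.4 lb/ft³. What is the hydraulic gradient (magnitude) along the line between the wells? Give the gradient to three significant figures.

Pressure head at well B: ψ = 144·P/γ = 144 × 33.9 / 62.4 = 78.23 ft.
Total head at well B: h = z + ψ = 212.50 + 78.23 = 290.73 ft.
Pressure head at well C: ψ = 144·P/γ = 144 × 6.5 / 62.4 = 15.00 ft.
Total head at well C: h = z + ψ = 269.57 + 15.00 = 284.57 ft.
Head difference: h(well B) − h(well C) = 290.73 − 284.57 = 6.16 ft.
Hydraulic gradient: i = |Δh| / L = 6.16 / 2599.8 = 0.00237.

i ≈ 0.00237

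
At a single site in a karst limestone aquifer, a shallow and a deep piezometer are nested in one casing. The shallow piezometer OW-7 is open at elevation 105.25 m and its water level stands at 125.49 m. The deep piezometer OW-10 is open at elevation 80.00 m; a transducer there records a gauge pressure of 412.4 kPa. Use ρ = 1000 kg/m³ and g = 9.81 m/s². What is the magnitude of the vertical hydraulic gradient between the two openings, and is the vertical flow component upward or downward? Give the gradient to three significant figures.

|i_v| ≈ 0.137; vertical flow is downward

Total head at OW-7: h = 125.49 m (water level in the standpipe).
Pressure head at OW-10: ψ = P/(ρg) = 412.4×1000 / (1000 × 9.81) = 42.04 m.
Total head at OW-10: h = z + ψ = 80.00 + 42.04 = 122.04 m.
Δh = h(OW-7) − h(OW-10) = 125.49 − 122.04 = 3.45 m.
Vertical separation Δz = 105.25 − 80.00 = 25.25 m.
|i_v| = |Δh| / Δz = 3.45 / 25.25 = 0.137.
Head is higher in the shallow piezometer, so vertical flow is downward (recharge condition).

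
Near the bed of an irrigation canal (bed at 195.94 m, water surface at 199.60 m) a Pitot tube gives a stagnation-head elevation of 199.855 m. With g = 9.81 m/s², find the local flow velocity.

Near the bed, under hydrostatic conditions, the piezometric head (z + ψ) equals the free-surface elevation, 199.60 m.
Velocity head = total − piezometric = 199.855 − 199.60 = 0.255 m.
v = √(2g·h_v) = √(2 × 9.81 × 0.255) = 2.24 m/s.

v ≈ 2.24 m/s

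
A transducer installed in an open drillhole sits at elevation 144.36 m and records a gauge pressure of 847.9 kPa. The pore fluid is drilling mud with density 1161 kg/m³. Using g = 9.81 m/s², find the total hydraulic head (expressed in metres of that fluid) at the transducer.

ψ = P/(ρg) = 847.9×1000 / (1161 × 9.81) = 74.45 m.
h = z + ψ = 144.36 + 74.45 = 218.81 m.

h ≈ 218.81 m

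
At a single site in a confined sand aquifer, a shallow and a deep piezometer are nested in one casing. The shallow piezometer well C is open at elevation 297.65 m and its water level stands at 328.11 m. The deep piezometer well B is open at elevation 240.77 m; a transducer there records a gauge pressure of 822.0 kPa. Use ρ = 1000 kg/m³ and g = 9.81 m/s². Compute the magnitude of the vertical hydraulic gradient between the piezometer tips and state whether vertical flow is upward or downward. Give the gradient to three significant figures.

|i_v| ≈ 0.0624; vertical flow is downward

Total head at well C: h = 328.11 m (water level in the standpipe).
Pressure head at well B: ψ = P/(ρg) = 822.0×1000 / (1000 × 9.81) = 83.79 m.
Total head at well B: h = z + ψ = 240.77 + 83.79 = 324.56 m.
Δh = h(well C) − h(well B) = 328.11 − 324.56 = 3.55 m.
Vertical separation Δz = 297.65 − 240.77 = 56.88 m.
|i_v| = |Δh| / Δz = 3.55 / 56.88 = 0.0624.
Head is higher in the shallow piezometer, so vertical flow is downward (recharge condition).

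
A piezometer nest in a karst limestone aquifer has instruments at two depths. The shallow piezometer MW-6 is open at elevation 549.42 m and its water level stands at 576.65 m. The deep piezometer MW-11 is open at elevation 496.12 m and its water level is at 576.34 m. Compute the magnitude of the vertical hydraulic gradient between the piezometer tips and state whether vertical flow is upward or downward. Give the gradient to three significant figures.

|i_v| ≈ 0.00582; vertical flow is downward

Total head at MW-6: h = 576.65 m (water level in the standpipe).
Total head at MW-11: h = 576.34 m.
Δh = h(MW-6) − h(MW-11) = 576.65 − 576.34 = 0.31 m.
Vertical separation Δz = 549.42 − 496.12 = 53.30 m.
|i_v| = |Δh| / Δz = 0.31 / 53.30 = 0.00582.
Head is higher in the shallow piezometer, so vertical flow is downward (recharge condition).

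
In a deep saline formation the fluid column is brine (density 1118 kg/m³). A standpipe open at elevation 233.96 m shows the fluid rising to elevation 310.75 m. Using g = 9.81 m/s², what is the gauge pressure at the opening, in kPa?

P ≈ 842 kPa

Pressure head ψ = h − z = 310.75 − 233.96 = 76.79 m.
P = ρgψ = 1118 × 9.81 × 76.79 = 842200 Pa ≈ 842 kPa.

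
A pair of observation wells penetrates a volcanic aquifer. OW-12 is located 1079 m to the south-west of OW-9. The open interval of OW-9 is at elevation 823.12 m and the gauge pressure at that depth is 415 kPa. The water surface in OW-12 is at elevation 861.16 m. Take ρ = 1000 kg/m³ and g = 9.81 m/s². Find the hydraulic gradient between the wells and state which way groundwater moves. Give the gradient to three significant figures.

i ≈ 0.00395; groundwater flows toward the south-west

Pressure head at OW-9: ψ = P/(ρg) = 415×1000 / (1000 × 9.81) = 42.30 m.
Total head at OW-9: h = z + ψ = 823.12 + 42.30 = 865.42 m.
Total head at OW-12: h = 861.16 m (water level in the piezometer is the total head).
Head difference: h(OW-9) − h(OW-12) = 865.42 − 861.16 = 4.26 m.
Hydraulic gradient: i = |Δh| / L = 4.26 / 1079 = 0.00395.
Flow is from higher to lower head: from OW-9 toward OW-12, i.e. toward the south-west.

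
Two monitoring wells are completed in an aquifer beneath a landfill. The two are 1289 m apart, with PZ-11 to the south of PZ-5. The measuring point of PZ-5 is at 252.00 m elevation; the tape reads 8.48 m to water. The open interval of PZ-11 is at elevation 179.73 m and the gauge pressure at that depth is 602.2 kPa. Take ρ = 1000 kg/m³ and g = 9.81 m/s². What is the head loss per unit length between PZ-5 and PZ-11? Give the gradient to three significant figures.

i ≈ 0.00186 m/m

Total head at PZ-5: h = 252.00 − 8.48 = 243.52 m.
Pressure head at PZ-11: ψ = P/(ρg) = 602.2×1000 / (1000 × 9.81) = 61.39 m.
Total head at PZ-11: h = z + ψ = 179.73 + 61.39 = 241.12 m.
Head difference: h(PZ-5) − h(PZ-11) = 243.52 − 241.12 = 2.40 m.
Hydraulic gradient: i = |Δh| / L = 2.40 / 1289 = 0.00186.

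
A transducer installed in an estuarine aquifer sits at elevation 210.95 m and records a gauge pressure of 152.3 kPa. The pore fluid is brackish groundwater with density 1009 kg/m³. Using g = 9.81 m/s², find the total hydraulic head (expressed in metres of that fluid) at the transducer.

h ≈ 226.34 m

ψ = P/(ρg) = 152.3×1000 / (1009 × 9.81) = 15.39 m.
h = z + ψ = 210.95 + 15.39 = 226.34 m.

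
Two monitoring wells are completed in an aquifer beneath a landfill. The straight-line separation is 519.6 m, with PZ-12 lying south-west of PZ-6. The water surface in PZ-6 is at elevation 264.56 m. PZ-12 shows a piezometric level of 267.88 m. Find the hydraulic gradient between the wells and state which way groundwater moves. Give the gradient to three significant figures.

Total head at PZ-6: h = 264.56 m (water level in the piezometer is the total head).
Total head at PZ-12: h = 267.88 m (water level in the piezometer is the total head).
Head difference: h(PZ-6) − h(PZ-12) = 264.56 − 267.88 = -3.32 m.
Hydraulic gradient: i = |Δh| / L = 3.32 / 519.6 = 0.00639.
Flow is from higher to lower head: from PZ-12 toward PZ-6, i.e. toward the north-east.

i ≈ 0.00639; groundwater flows toward the north-east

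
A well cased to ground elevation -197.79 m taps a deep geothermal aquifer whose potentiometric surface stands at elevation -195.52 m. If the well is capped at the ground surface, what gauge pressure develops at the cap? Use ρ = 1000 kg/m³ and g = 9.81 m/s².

P ≈ 22.3 kPa

Head above the cap: Δh = -195.52 − (-197.79) = 2.27 m.
P = ρgΔh = 1000 × 9.81 × 2.27 = 22269 Pa ≈ 22.3 kPa.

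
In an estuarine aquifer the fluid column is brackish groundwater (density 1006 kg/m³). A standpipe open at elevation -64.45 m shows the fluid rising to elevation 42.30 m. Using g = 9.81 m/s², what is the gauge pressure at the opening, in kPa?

Pressure head ψ = h − z = 42.30 − (-64.45) = 106.75 m.
P = ρgψ = 1006 × 9.81 × 106.75 = 1053501 Pa ≈ 1050 kPa.

P ≈ 1050 kPa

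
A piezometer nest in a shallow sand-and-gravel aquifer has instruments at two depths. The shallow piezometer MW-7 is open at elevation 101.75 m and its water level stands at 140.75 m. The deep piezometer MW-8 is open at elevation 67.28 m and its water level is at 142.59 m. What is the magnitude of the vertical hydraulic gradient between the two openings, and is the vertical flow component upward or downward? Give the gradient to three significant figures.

|i_v| ≈ 0.0534; vertical flow is upward

Total head at MW-7: h = 140.75 m (water level in the standpipe).
Total head at MW-8: h = 142.59 m.
Δh = h(MW-7) − h(MW-8) = 140.75 − 142.59 = -1.84 m.
Vertical separation Δz = 101.75 − 67.28 = 34.47 m.
|i_v| = |Δh| / Δz = 1.84 / 34.47 = 0.0534.
Head is higher in the deep piezometer, so vertical flow is upward (discharge condition).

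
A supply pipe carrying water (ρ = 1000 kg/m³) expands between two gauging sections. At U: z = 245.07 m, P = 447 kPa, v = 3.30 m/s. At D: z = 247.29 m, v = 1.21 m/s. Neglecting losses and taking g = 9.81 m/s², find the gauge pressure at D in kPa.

P₂ ≈ 430 kPa

Pressure head at U: ψ₁ = P₁/(ρg) = 447×1000 / (1000 × 9.81) = 45.57 m.
Velocity heads: v₁²/2g = 3.30²/19.62 = 0.555 m; v₂²/2g = 1.21²/19.62 = 0.075 m.
Total head H = z₁ + ψ₁ + v₁²/2g = 245.07 + 45.57 + 0.555 = 291.19 m.
ψ₂ = H − z₂ − v₂²/2g = 291.19 − 247.29 − 0.075 = 43.83 m.
P₂ = ρgψ₂ = 1000 × 9.81 × 43.83 ≈ 430 kPa.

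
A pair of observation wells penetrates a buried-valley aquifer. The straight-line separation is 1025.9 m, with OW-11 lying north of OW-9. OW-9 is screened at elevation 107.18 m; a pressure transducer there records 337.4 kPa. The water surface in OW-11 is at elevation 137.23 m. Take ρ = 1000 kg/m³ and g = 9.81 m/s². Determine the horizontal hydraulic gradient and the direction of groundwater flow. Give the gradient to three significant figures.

Pressure head at OW-9: ψ = P/(ρg) = 337.4×1000 / (1000 × 9.81) = 34.39 m.
Total head at OW-9: h = z + ψ = 107.18 + 34.39 = 141.57 m.
Total head at OW-11: h = 137.23 m (water level in the piezometer is the total head).
Head difference: h(OW-9) − h(OW-11) = 141.57 − 137.23 = 4.34 m.
Hydraulic gradient: i = |Δh| / L = 4.34 / 1025.9 = 0.00423.
Flow is from higher to lower head: from OW-9 toward OW-11, i.e. toward the north.

i ≈ 0.00423; groundwater flows toward the north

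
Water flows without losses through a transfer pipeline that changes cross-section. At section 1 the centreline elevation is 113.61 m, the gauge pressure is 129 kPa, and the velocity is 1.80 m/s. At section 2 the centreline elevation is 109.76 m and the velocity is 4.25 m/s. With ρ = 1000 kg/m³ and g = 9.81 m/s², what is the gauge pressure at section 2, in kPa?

Pressure head at 1: ψ₁ = P₁/(ρg) = 129×1000 / (1000 × 9.81) = 13.15 m.
Velocity heads: v₁²/2g = 1.80²/19.62 = 0.165 m; v₂²/2g = 4.25²/19.62 = 0.921 m.
Total head H = z₁ + ψ₁ + v₁²/2g = 113.61 + 13.15 + 0.165 = 126.93 m.
ψ₂ = H − z₂ − v₂²/2g = 126.93 − 109.76 − 0.921 = 16.25 m.
P₂ = ρgψ₂ = 1000 × 9.81 × 16.25 ≈ 159 kPa.

P₂ ≈ 159 kPa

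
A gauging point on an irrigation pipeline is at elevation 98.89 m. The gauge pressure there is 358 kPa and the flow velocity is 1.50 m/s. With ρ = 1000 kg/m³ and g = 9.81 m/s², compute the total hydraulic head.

h ≈ 135.50 m

Pressure head ψ = P/(ρg) = 358×1000 / (1000 × 9.81) = 36.49 m.
Velocity head = v²/(2g) = 1.50² / (2 × 9.81) = 0.115 m.
h = z + ψ + v²/(2g) = 98.89 + 36.49 + 0.115 = 135.50 m.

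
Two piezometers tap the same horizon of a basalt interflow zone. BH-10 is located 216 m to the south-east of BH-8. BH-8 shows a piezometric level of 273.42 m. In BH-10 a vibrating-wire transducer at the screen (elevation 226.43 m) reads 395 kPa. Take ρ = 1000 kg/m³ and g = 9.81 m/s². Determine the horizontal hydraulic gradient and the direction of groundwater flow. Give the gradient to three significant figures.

Total head at BH-8: h = 273.42 m (water level in the piezometer is the total head).
Pressure head at BH-10: ψ = P/(ρg) = 395×1000 / (1000 × 9.81) = 40.27 m.
Total head at BH-10: h = z + ψ = 226.43 + 40.27 = 266.70 m.
Head difference: h(BH-8) − h(BH-10) = 273.42 − 266.70 = 6.72 m.
Hydraulic gradient: i = |Δh| / L = 6.72 / 216 = 0.0311.
Flow is from higher to lower head: from BH-8 toward BH-10, i.e. toward the south-east.

i ≈ 0.0311; groundwater flows toward the south-east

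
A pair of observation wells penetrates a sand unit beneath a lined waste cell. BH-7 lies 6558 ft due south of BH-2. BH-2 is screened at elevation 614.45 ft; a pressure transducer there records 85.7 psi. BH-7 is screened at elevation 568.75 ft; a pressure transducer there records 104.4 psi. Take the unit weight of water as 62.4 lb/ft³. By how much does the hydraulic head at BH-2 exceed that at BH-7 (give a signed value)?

Δh ≈ 2.55 ft

Pressure head at BH-2: ψ = 144·P/γ = 144 × 85.7 / 62.4 = 197.77 ft.
Total head at BH-2: h = z + ψ = 614.45 + 197.77 = 812.22 ft.
Pressure head at BH-7: ψ = 144·P/γ = 144 × 104.4 / 62.4 = 240.92 ft.
Total head at BH-7: h = z + ψ = 568.75 + 240.92 = 809.67 ft.
Head difference: h(BH-2) − h(BH-7) = 812.22 − 809.67 = 2.55 ft.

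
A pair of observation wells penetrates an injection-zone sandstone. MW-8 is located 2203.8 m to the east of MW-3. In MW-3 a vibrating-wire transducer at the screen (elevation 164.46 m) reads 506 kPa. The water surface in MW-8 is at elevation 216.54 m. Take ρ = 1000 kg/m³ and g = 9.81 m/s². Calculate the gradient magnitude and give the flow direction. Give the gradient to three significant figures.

Pressure head at MW-3: ψ = P/(ρg) = 506×1000 / (1000 × 9.81) = 51.58 m.
Total head at MW-3: h = z + ψ = 164.46 + 51.58 = 216.04 m.
Total head at MW-8: h = 216.54 m (water level in the piezometer is the total head).
Head difference: h(MW-3) − h(MW-8) = 216.04 − 216.54 = -0.50 m.
Hydraulic gradient: i = |Δh| / L = 0.50 / 2203.8 = 0.000227.
Flow is from higher to lower head: from MW-8 toward MW-3, i.e. toward the west.

i ≈ 0.000227; groundwater flows toward the west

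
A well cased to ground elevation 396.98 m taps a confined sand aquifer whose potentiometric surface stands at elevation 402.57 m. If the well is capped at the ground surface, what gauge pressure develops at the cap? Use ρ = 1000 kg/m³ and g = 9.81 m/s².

Head above the cap: Δh = 402.57 − 396.98 = 5.59 m.
P = ρgΔh = 1000 × 9.81 × 5.59 = 54838 Pa ≈ 54.8 kPa.

P ≈ 54.8 kPa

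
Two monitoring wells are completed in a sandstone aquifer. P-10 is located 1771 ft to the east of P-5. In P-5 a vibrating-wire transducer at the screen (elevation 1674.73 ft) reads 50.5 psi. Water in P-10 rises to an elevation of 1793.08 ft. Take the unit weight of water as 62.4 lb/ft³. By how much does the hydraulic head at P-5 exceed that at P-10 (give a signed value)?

Pressure head at P-5: ψ = 144·P/γ = 144 × 50.5 / 62.4 = 116.54 ft.
Total head at P-5: h = z + ψ = 1674.73 + 116.54 = 1791.27 ft.
Total head at P-10: h = 1793.08 ft (water level in the piezometer is the total head).
Head difference: h(P-5) − h(P-10) = 1791.27 − 1793.08 = -1.81 ft.

Δh ≈ -1.81 ft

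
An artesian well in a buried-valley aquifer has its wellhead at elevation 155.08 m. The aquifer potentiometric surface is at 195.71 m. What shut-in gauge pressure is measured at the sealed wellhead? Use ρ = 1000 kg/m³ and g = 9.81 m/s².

P ≈ 399 kPa

Head above the cap: Δh = 195.71 − 155.08 = 40.63 m.
P = ρgΔh = 1000 × 9.81 × 40.63 = 398580 Pa ≈ 399 kPa.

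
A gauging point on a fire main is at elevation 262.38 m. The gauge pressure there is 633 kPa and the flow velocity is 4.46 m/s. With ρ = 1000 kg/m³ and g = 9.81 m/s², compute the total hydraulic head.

Pressure head ψ = P/(ρg) = 633×1000 / (1000 × 9.81) = 64.53 m.
Velocity head = v²/(2g) = 4.46² / (2 × 9.81) = 1.014 m.
h = z + ψ + v²/(2g) = 262.38 + 64.53 + 1.014 = 327.92 m.

h ≈ 327.92 m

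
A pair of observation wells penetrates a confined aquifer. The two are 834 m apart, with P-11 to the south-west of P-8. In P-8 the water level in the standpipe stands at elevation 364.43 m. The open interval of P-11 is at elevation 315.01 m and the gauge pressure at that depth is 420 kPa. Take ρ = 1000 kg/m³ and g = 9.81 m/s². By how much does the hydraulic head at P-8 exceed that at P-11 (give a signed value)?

Total head at P-8: h = 364.43 m (water level in the piezometer is the total head).
Pressure head at P-11: ψ = P/(ρg) = 420×1000 / (1000 × 9.81) = 42.81 m.
Total head at P-11: h = z + ψ = 315.01 + 42.81 = 357.82 m.
Head difference: h(P-8) − h(P-11) = 364.43 − 357.82 = 6.61 m.

Δh ≈ 6.61 m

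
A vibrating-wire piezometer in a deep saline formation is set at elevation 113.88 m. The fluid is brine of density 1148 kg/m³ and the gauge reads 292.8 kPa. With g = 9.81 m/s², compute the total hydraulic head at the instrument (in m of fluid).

ψ = P/(ρg) = 292.8×1000 / (1148 × 9.81) = 26.00 m.
h = z + ψ = 113.88 + 26.00 = 139.88 m.

h ≈ 139.88 m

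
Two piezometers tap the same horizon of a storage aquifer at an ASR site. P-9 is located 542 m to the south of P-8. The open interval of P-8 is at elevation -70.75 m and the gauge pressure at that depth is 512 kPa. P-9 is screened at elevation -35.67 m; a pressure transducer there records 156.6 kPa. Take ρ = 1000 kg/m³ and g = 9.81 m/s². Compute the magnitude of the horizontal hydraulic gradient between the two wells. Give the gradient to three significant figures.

Pressure head at P-8: ψ = P/(ρg) = 512×1000 / (1000 × 9.81) = 52.19 m.
Total head at P-8: h = z + ψ = -70.75 + 52.19 = -18.56 m.
Pressure head at P-9: ψ = P/(ρg) = 156.6×1000 / (1000 × 9.81) = 15.96 m.
Total head at P-9: h = z + ψ = -35.67 + 15.96 = -19.71 m.
Head difference: h(P-8) − h(P-9) = -18.56 − (-19.71) = 1.15 m.
Hydraulic gradient: i = |Δh| / L = 1.15 / 542 = 0.00212.

i ≈ 0.00212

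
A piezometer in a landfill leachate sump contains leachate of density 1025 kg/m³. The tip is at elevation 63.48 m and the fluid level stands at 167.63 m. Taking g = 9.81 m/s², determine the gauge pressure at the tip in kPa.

P ≈ 1050 kPa

Pressure head ψ = h − z = 167.63 − 63.48 = 104.15 m.
P = ρgψ = 1025 × 9.81 × 104.15 = 1047254 Pa ≈ 1050 kPa.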